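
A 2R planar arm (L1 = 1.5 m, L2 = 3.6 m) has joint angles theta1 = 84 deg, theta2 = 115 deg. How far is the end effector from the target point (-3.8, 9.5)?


End effector via forward kinematics:
x = L1*cos(t1) + L2*cos(t1+t2) = -3.2471
y = L1*sin(t1) + L2*sin(t1+t2) = 0.3197
Distance to target:
d = sqrt((-3.8 - -3.2471)^2 + (9.5 - 0.3197)^2)
= sqrt(0.3057 + 84.2772)
= 9.1969 m


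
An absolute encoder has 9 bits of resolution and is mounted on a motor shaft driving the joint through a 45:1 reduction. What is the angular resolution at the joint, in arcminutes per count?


counts = 2^9 = 512
effective counts at joint = 512 * 45 = 23040
resolution = 360*60 / 23040
= 0.9375 arcmin/count


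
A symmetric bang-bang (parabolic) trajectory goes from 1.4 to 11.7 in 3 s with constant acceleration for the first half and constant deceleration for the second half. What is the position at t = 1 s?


Symmetric rest-to-rest: each phase covers (pf-p0)/2 in time T/2. 0.5*a*(T/2)^2 = (pf-p0)/2 => a = 4*(pf-p0)/T^2
a = 4*(11.7-1.4)/3^2 = 4.5778
t = 1 is in the acceleration phase (t <= T/2).
p = p0 + 0.5*a*t^2 = 1.4 + 0.5*4.5778*1^2
= 3.6889


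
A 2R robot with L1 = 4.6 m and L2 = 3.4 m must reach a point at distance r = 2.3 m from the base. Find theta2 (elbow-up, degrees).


cos(theta2) = (r^2 - L1^2 - L2^2) / (2*L1*L2)
cos(theta2) = (5.29 - 21.16 - 11.56) / 31.28
cos(theta2) = -0.876918
theta2 = 151.2728 degrees


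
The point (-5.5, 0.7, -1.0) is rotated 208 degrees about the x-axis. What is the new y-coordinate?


Rotation about x-axis: y' = y*cos(theta) - z*sin(theta)
= 0.7 * -0.8829 - -1.0 * -0.4695
= -1.0875


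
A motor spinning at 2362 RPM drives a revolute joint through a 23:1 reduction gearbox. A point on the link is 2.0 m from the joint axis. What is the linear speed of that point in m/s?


omega_motor = 2362 * 2*pi/60 = 247.3481 rad/s
omega_joint = omega_motor / 23 = 10.7543 rad/s
v = omega_joint * r = 10.7543 * 2.0
= 21.5085 m/s


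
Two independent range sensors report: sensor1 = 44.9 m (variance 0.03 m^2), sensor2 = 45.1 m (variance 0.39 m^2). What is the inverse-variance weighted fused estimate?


w1 = (1/var1) / (1/var1 + 1/var2)
   = 33.3333 / (33.3333 + 2.5641) = 0.9286
w2 = 1 - w1 = 0.0714
fused = w1*s1 + w2*s2 = 41.6929 + 3.2214
= 44.9143 m


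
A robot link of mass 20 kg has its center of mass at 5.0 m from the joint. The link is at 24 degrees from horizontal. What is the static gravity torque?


tau = m*g*L*cos(angle)
= 20 * 9.81 * 5.0 * cos(24 deg)
= 20 * 9.81 * 5.0 * 0.9135
= 896.1881 Nm


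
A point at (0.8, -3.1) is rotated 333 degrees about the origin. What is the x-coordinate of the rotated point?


x' = x*cos(theta) - y*sin(theta)
cos(333 deg) = 0.891, sin(333 deg) = -0.454
x' = 0.8 * 0.891 - -3.1 * -0.454
= 0.7128 - 1.4074
= -0.6946


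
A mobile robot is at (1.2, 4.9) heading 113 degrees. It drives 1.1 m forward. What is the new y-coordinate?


y_new = y0 + d*sin(theta)
= 4.9 + 1.1*sin(113)
= 4.9 + 1.0126
= 5.9126


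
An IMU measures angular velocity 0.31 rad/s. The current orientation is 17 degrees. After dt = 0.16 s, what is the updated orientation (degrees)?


delta_theta = w * dt = 0.31 * 0.16 = 0.0496 rad
= 2.8419 deg
theta_new = 17 + 2.8419 = 19.8419 deg


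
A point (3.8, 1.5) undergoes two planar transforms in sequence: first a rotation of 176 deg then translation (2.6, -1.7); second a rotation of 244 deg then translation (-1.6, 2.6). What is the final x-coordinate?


After transform 1:
x1 = cos(176)*3.8 - sin(176)*1.5 + 2.6 = -1.2954
y1 = sin(176)*3.8 + cos(176)*1.5 + -1.7 = -2.9313
After transform 2:
x2 = cos(244)*-1.2954 - sin(244)*-2.9313 + -1.6
= -3.6668


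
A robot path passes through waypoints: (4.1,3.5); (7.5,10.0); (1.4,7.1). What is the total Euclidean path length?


Segment lengths:
  seg1 = sqrt((3.4)^2 + (6.5)^2) = 7.3355
  seg2 = sqrt((-6.1)^2 + (-2.9)^2) = 6.7543
Total = 14.0898


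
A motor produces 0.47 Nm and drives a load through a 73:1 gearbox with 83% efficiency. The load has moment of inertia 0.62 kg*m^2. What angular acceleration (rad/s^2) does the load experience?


tau_out = tau_motor * N * eta
= 0.47 * 73 * 0.83 = 28.4773 Nm
alpha = tau_out / I = 28.4773 / 0.62
= 45.9311 rad/s^2


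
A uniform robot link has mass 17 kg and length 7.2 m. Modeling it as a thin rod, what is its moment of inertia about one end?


I = (1/3) * m * L^2
= (1/3) * 17 * 7.2^2
= 0.333333 * 17 * 51.84
= 293.76 kg*m^2


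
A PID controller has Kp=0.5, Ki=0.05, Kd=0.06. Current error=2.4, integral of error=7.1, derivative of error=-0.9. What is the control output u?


u = Kp*e + Ki*int(e) + Kd*de/dt
= 0.5*2.4 + 0.05*7.1 + 0.06*(-0.9)
= 1.2 + 0.355 + -0.054
= 1.501


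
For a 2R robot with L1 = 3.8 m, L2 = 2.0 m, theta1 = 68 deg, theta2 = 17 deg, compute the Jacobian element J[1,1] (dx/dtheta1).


J[1,1] = -L1*sin(t1) - L2*sin(t1+t2)
= -3.8*sin(68) - 2.0*sin(85)
= -5.5157


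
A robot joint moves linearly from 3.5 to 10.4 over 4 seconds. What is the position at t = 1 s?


s = t/T = 1/4 = 0.25
p(t) = p0 + (pf-p0)*s
= 3.5 + (10.4 - 3.5) * 0.25
= 5.225


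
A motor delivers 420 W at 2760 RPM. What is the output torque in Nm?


omega = 2760 * 2*pi/60 = 289.0265 rad/s
tau = P / omega = 420 / 289.0265
= 1.4532 Nm


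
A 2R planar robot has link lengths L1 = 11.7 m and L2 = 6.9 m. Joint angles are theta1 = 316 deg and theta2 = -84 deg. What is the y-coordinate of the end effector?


Convert angles to radians: theta1 = 5.5152, theta2 = -1.4661
y = L1*sin(theta1) + L2*sin(theta1+theta2)
y = -8.1275 + -5.4373
y = -13.5648


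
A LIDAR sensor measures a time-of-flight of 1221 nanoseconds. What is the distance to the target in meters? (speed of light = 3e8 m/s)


tof = 1221 ns = 1.221e-06 s
dist = c * tof / 2
= 3e8 * 1.221e-06 / 2
= 183.15 m


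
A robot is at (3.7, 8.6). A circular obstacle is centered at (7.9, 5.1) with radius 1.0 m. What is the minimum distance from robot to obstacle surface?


center_dist = sqrt((3.7-7.9)^2 + (8.6-5.1)^2)
= sqrt(17.64 + 12.25)
= 5.4672
min_dist = center_dist - radius = 5.4672 - 1.0 = 4.4672 m


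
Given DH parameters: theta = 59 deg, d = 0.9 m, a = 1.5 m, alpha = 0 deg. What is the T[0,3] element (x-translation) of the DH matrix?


T[0,3] = a * cos(theta)
= 1.5 * cos(59 deg)
= 1.5 * 0.515
= 0.7726


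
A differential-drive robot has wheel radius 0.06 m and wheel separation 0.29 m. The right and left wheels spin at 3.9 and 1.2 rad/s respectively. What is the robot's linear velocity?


vR = r*wR = 0.06*3.9 = 0.234 m/s
vL = r*wL = 0.06*1.2 = 0.072 m/s
v = (vR+vL)/2 = 0.153 m/s
omega = (vR-vL)/L = 0.5586 rad/s
linear velocity = 0.153 m/s


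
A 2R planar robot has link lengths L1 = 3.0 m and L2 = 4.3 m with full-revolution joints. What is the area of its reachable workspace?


r_max = L1 + L2 = 7.3 m
r_min = |L1 - L2| = 1.3 m
Area = pi*(r_max^2 - r_min^2)
= pi*(53.29 - 1.69)
= pi * 51.6
= 162.1062 m^2


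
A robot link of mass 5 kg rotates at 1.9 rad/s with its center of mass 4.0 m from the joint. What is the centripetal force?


F = m * omega^2 * r
= 5 * 1.9^2 * 4.0
= 5 * 3.61 * 4.0
= 72.2 N


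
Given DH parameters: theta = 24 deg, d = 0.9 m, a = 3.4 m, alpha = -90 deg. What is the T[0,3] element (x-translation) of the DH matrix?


T[0,3] = a * cos(theta)
= 3.4 * cos(24 deg)
= 3.4 * 0.9135
= 3.1061


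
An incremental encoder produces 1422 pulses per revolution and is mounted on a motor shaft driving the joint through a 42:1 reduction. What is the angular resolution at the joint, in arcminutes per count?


counts per rev = 1422
effective counts at joint = 1422 * 42 = 59724
resolution = 360*60 / 59724
= 0.3617 arcmin/count


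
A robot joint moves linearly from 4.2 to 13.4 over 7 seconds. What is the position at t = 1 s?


s = t/T = 1/7 = 0.1429
p(t) = p0 + (pf-p0)*s
= 4.2 + (13.4 - 4.2) * 0.1429
= 5.5143


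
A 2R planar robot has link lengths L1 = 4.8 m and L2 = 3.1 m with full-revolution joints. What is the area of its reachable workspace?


r_max = L1 + L2 = 7.9 m
r_min = |L1 - L2| = 1.7 m
Area = pi*(r_max^2 - r_min^2)
= pi*(62.41 - 2.89)
= pi * 59.52
= 186.9876 m^2


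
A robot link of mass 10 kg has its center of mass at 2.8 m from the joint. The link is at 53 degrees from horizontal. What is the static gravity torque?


tau = m*g*L*cos(angle)
= 10 * 9.81 * 2.8 * cos(53 deg)
= 10 * 9.81 * 2.8 * 0.6018
= 165.3066 Nm


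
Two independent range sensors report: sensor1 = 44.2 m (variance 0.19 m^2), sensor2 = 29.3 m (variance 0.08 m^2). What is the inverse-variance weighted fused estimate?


w1 = (1/var1) / (1/var1 + 1/var2)
   = 5.2632 / (5.2632 + 12.5) = 0.2963
w2 = 1 - w1 = 0.7037
fused = w1*s1 + w2*s2 = 13.0963 + 20.6185
= 33.7148 m


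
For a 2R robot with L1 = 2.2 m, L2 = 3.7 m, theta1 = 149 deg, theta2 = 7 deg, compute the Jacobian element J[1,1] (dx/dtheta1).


J[1,1] = -L1*sin(t1) - L2*sin(t1+t2)
= -2.2*sin(149) - 3.7*sin(156)
= -2.638


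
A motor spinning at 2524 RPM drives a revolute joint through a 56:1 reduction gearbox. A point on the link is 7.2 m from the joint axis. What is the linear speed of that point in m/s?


omega_motor = 2524 * 2*pi/60 = 264.3127 rad/s
omega_joint = omega_motor / 56 = 4.7199 rad/s
v = omega_joint * r = 4.7199 * 7.2
= 33.9831 m/s


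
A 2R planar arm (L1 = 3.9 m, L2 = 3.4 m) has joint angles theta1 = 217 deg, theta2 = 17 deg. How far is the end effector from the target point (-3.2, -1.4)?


End effector via forward kinematics:
x = L1*cos(t1) + L2*cos(t1+t2) = -5.1131
y = L1*sin(t1) + L2*sin(t1+t2) = -5.0977
Distance to target:
d = sqrt((-3.2 - -5.1131)^2 + (-1.4 - -5.0977)^2)
= sqrt(3.6601 + 13.6733)
= 4.1633 m


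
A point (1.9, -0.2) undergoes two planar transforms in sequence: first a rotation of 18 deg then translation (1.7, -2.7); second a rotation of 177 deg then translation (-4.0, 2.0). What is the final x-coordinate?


After transform 1:
x1 = cos(18)*1.9 - sin(18)*-0.2 + 1.7 = 3.5688
y1 = sin(18)*1.9 + cos(18)*-0.2 + -2.7 = -2.3031
After transform 2:
x2 = cos(177)*3.5688 - sin(177)*-2.3031 + -4.0
= -7.4434


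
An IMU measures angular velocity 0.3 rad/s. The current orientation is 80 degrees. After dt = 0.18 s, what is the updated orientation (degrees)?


delta_theta = w * dt = 0.3 * 0.18 = 0.054 rad
= 3.094 deg
theta_new = 80 + 3.094 = 83.094 deg


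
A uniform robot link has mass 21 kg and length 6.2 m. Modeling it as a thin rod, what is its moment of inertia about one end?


I = (1/3) * m * L^2
= (1/3) * 21 * 6.2^2
= 0.333333 * 21 * 38.44
= 269.08 kg*m^2


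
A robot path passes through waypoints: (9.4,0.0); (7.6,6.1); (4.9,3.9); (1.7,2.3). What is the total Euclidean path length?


Segment lengths:
  seg1 = sqrt((-1.8)^2 + (6.1)^2) = 6.36
  seg2 = sqrt((-2.7)^2 + (-2.2)^2) = 3.4828
  seg3 = sqrt((-3.2)^2 + (-1.6)^2) = 3.5777
Total = 13.4206


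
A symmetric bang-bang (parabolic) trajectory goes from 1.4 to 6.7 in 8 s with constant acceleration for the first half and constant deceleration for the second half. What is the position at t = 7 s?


Symmetric rest-to-rest: each phase covers (pf-p0)/2 in time T/2. 0.5*a*(T/2)^2 = (pf-p0)/2 => a = 4*(pf-p0)/T^2
a = 4*(6.7-1.4)/8^2 = 0.3313
t = 7 is in the deceleration phase (t > T/2).
p = pf - 0.5*a*(T-t)^2 = 6.7 - 0.5*0.3313*1^2
= 6.5344


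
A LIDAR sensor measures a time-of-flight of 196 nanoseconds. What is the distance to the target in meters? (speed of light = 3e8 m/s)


tof = 196 ns = 1.96e-07 s
dist = c * tof / 2
= 3e8 * 1.96e-07 / 2
= 29.4 m


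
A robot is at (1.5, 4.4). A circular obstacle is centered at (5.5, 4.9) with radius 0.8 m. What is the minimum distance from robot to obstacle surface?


center_dist = sqrt((1.5-5.5)^2 + (4.4-4.9)^2)
= sqrt(16.0 + 0.25)
= 4.0311
min_dist = center_dist - radius = 4.0311 - 0.8 = 3.2311 m


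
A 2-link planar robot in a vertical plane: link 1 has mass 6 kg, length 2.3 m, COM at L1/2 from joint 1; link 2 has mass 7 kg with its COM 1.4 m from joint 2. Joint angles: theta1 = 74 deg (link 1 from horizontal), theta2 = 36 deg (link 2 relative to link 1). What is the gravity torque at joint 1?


Horizontal distance from joint 1 to link-1 COM:
  x_c1 = (L1/2)*cos(t1) = 1.15 * 0.2756 = 0.317 m
Horizontal distance from joint 1 to link-2 COM:
  x_c2 = L1*cos(t1) + Lc2*cos(t1+t2)
       = 2.3*0.2756 + 1.4*-0.342 = 0.1551 m
tau1 = m1*g*x_c1 + m2*g*x_c2
     = 6*9.81*0.317 + 7*9.81*0.1551
     = 18.6576 + 10.6533
     = 29.3109 Nm


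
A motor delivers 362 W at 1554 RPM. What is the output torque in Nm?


omega = 1554 * 2*pi/60 = 162.7345 rad/s
tau = P / omega = 362 / 162.7345
= 2.2245 Nm


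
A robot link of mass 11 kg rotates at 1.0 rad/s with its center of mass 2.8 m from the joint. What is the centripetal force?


F = m * omega^2 * r
= 11 * 1.0^2 * 2.8
= 11 * 1.0 * 2.8
= 30.8 N


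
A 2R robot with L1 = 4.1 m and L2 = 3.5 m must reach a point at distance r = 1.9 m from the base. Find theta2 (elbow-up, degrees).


cos(theta2) = (r^2 - L1^2 - L2^2) / (2*L1*L2)
cos(theta2) = (3.61 - 16.81 - 12.25) / 28.7
cos(theta2) = -0.88676
theta2 = 152.4688 degrees


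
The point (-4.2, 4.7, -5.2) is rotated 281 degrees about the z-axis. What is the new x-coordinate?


Rotation about z-axis: x' = x*cos(theta) - y*sin(theta)
= -4.2 * 0.1908 - 4.7 * -0.9816
= 3.8122


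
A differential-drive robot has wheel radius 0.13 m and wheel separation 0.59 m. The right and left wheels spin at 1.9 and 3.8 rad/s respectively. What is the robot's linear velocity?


vR = r*wR = 0.13*1.9 = 0.247 m/s
vL = r*wL = 0.13*3.8 = 0.494 m/s
v = (vR+vL)/2 = 0.3705 m/s
omega = (vR-vL)/L = -0.4186 rad/s
linear velocity = 0.3705 m/s


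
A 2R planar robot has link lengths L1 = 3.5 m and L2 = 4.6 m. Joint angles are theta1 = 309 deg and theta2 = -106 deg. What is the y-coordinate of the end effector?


Convert angles to radians: theta1 = 5.3931, theta2 = -1.85
y = L1*sin(theta1) + L2*sin(theta1+theta2)
y = -2.72 + -1.7974
y = -4.5174


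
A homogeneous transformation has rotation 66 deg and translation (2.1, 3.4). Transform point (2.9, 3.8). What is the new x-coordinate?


x' = cos(theta)*px - sin(theta)*py + tx
= 0.4067*2.9 - 0.9135*3.8 + 2.1
= -0.1919


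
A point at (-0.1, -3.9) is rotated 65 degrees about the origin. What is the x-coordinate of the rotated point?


x' = x*cos(theta) - y*sin(theta)
cos(65 deg) = 0.4226, sin(65 deg) = 0.9063
x' = -0.1 * 0.4226 - -3.9 * 0.9063
= -0.0423 - -3.5346
= 3.4923


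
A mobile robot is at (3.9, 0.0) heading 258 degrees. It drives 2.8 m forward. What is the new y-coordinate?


y_new = y0 + d*sin(theta)
= 0.0 + 2.8*sin(258)
= 0.0 + -2.7388
= -2.7388


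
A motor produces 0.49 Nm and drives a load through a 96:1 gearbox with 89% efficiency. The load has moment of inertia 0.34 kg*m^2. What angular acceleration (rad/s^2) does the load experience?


tau_out = tau_motor * N * eta
= 0.49 * 96 * 0.89 = 41.8656 Nm
alpha = tau_out / I = 41.8656 / 0.34
= 123.1341 rad/s^2


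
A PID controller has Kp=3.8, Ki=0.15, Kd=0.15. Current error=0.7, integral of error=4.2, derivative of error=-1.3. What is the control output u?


u = Kp*e + Ki*int(e) + Kd*de/dt
= 3.8*0.7 + 0.15*4.2 + 0.15*(-1.3)
= 2.66 + 0.63 + -0.195
= 3.095


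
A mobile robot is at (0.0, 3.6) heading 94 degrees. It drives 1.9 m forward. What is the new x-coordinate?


x_new = x0 + d*cos(theta)
= 0.0 + 1.9*cos(94)
= 0.0 + -0.1325
= -0.1325


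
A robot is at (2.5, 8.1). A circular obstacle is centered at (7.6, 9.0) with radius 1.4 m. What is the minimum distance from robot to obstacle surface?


center_dist = sqrt((2.5-7.6)^2 + (8.1-9.0)^2)
= sqrt(26.01 + 0.81)
= 5.1788
min_dist = center_dist - radius = 5.1788 - 1.4 = 3.7788 m


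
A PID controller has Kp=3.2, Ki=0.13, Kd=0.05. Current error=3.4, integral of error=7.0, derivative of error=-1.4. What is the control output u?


u = Kp*e + Ki*int(e) + Kd*de/dt
= 3.2*3.4 + 0.13*7.0 + 0.05*(-1.4)
= 10.88 + 0.91 + -0.07
= 11.72


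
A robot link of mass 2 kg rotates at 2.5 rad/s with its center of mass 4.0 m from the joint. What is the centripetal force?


F = m * omega^2 * r
= 2 * 2.5^2 * 4.0
= 2 * 6.25 * 4.0
= 50.0 N


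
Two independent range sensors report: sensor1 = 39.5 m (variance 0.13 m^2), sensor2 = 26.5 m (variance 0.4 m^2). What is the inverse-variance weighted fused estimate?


w1 = (1/var1) / (1/var1 + 1/var2)
   = 7.6923 / (7.6923 + 2.5) = 0.7547
w2 = 1 - w1 = 0.2453
fused = w1*s1 + w2*s2 = 29.8113 + 6.5
= 36.3113 m


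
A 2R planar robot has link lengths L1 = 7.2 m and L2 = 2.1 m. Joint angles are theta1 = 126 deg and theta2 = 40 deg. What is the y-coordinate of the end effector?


Convert angles to radians: theta1 = 2.1991, theta2 = 0.6981
y = L1*sin(theta1) + L2*sin(theta1+theta2)
y = 5.8249 + 0.508
y = 6.333


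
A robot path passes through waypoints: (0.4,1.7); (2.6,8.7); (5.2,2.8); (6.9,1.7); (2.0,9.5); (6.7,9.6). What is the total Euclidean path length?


Segment lengths:
  seg1 = sqrt((2.2)^2 + (7.0)^2) = 7.3376
  seg2 = sqrt((2.6)^2 + (-5.9)^2) = 6.4475
  seg3 = sqrt((1.7)^2 + (-1.1)^2) = 2.0248
  seg4 = sqrt((-4.9)^2 + (7.8)^2) = 9.2114
  seg5 = sqrt((4.7)^2 + (0.1)^2) = 4.7011
Total = 29.7224


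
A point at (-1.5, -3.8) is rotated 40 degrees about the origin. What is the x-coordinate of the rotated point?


x' = x*cos(theta) - y*sin(theta)
cos(40 deg) = 0.766, sin(40 deg) = 0.6428
x' = -1.5 * 0.766 - -3.8 * 0.6428
= -1.1491 - -2.4426
= 1.2935


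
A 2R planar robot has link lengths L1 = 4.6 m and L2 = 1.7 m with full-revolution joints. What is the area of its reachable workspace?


r_max = L1 + L2 = 6.3 m
r_min = |L1 - L2| = 2.9 m
Area = pi*(r_max^2 - r_min^2)
= pi*(39.69 - 8.41)
= pi * 31.28
= 98.269 m^2


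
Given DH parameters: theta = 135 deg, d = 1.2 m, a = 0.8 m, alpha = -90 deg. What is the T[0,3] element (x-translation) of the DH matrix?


T[0,3] = a * cos(theta)
= 0.8 * cos(135 deg)
= 0.8 * -0.7071
= -0.5657


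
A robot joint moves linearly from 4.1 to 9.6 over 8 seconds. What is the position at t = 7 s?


s = t/T = 7/8 = 0.875
p(t) = p0 + (pf-p0)*s
= 4.1 + (9.6 - 4.1) * 0.875
= 8.9125


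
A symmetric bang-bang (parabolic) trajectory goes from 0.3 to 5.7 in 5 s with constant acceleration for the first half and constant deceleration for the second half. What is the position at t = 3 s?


Symmetric rest-to-rest: each phase covers (pf-p0)/2 in time T/2. 0.5*a*(T/2)^2 = (pf-p0)/2 => a = 4*(pf-p0)/T^2
a = 4*(5.7-0.3)/5^2 = 0.864
t = 3 is in the deceleration phase (t > T/2).
p = pf - 0.5*a*(T-t)^2 = 5.7 - 0.5*0.864*2^2
= 3.972


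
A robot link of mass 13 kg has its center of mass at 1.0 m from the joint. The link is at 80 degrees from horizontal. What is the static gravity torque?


tau = m*g*L*cos(angle)
= 13 * 9.81 * 1.0 * cos(80 deg)
= 13 * 9.81 * 1.0 * 0.1736
= 22.1454 Nm


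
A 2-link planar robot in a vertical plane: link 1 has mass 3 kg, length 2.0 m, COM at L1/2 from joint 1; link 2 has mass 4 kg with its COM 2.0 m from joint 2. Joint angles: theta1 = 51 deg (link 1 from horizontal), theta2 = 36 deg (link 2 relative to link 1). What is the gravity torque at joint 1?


Horizontal distance from joint 1 to link-1 COM:
  x_c1 = (L1/2)*cos(t1) = 1.0 * 0.6293 = 0.6293 m
Horizontal distance from joint 1 to link-2 COM:
  x_c2 = L1*cos(t1) + Lc2*cos(t1+t2)
       = 2.0*0.6293 + 2.0*0.0523 = 1.3633 m
tau1 = m1*g*x_c1 + m2*g*x_c2
     = 3*9.81*0.6293 + 4*9.81*1.3633
     = 18.5209 + 53.4964
     = 72.0173 Nm


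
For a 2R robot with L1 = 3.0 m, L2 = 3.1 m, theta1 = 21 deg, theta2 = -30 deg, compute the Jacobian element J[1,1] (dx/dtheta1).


J[1,1] = -L1*sin(t1) - L2*sin(t1+t2)
= -3.0*sin(21) - 3.1*sin(-9)
= -0.5902


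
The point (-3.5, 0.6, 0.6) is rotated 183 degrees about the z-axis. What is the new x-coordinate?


Rotation about z-axis: x' = x*cos(theta) - y*sin(theta)
= -3.5 * -0.9986 - 0.6 * -0.0523
= 3.5266


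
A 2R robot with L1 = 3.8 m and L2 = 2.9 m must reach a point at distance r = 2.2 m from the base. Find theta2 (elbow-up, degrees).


cos(theta2) = (r^2 - L1^2 - L2^2) / (2*L1*L2)
cos(theta2) = (4.84 - 14.44 - 8.41) / 22.04
cos(theta2) = -0.817151
theta2 = 144.8006 degrees


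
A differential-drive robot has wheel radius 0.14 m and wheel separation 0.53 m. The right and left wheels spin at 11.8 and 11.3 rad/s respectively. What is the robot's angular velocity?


vR = r*wR = 0.14*11.8 = 1.652 m/s
vL = r*wL = 0.14*11.3 = 1.582 m/s
v = (vR+vL)/2 = 1.617 m/s
omega = (vR-vL)/L = 0.1321 rad/s
angular velocity = 0.1321 rad/s


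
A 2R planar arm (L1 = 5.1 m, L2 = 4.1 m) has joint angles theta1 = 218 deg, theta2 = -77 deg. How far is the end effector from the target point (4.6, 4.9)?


End effector via forward kinematics:
x = L1*cos(t1) + L2*cos(t1+t2) = -7.2052
y = L1*sin(t1) + L2*sin(t1+t2) = -0.5597
Distance to target:
d = sqrt((4.6 - -7.2052)^2 + (4.9 - -0.5597)^2)
= sqrt(139.3616 + 29.8079)
= 13.0065 m


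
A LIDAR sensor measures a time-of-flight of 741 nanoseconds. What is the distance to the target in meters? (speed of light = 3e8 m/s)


tof = 741 ns = 7.41e-07 s
dist = c * tof / 2
= 3e8 * 7.41e-07 / 2
= 111.15 m


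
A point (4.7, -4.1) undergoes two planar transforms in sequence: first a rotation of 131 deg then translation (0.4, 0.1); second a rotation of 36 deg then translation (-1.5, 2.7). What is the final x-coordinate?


After transform 1:
x1 = cos(131)*4.7 - sin(131)*-4.1 + 0.4 = 0.4108
y1 = sin(131)*4.7 + cos(131)*-4.1 + 0.1 = 6.337
After transform 2:
x2 = cos(36)*0.4108 - sin(36)*6.337 + -1.5
= -4.8924


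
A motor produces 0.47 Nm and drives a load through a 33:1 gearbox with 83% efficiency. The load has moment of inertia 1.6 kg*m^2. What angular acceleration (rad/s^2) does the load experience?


tau_out = tau_motor * N * eta
= 0.47 * 33 * 0.83 = 12.8733 Nm
alpha = tau_out / I = 12.8733 / 1.6
= 8.0458 rad/s^2


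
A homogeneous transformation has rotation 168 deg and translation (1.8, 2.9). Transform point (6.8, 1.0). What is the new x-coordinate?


x' = cos(theta)*px - sin(theta)*py + tx
= -0.9781*6.8 - 0.2079*1.0 + 1.8
= -5.0593


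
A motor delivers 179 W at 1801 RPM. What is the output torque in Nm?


omega = 1801 * 2*pi/60 = 188.6003 rad/s
tau = P / omega = 179 / 188.6003
= 0.9491 Nm


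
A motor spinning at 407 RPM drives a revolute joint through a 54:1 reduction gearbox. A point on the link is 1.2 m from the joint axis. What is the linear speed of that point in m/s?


omega_motor = 407 * 2*pi/60 = 42.6209 rad/s
omega_joint = omega_motor / 54 = 0.7893 rad/s
v = omega_joint * r = 0.7893 * 1.2
= 0.9471 m/s


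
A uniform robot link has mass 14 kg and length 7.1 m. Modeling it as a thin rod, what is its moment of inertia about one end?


I = (1/3) * m * L^2
= (1/3) * 14 * 7.1^2
= 0.333333 * 14 * 50.41
= 235.2467 kg*m^2


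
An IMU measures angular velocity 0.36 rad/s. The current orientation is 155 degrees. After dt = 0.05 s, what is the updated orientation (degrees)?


delta_theta = w * dt = 0.36 * 0.05 = 0.018 rad
= 1.0313 deg
theta_new = 155 + 1.0313 = 156.0313 deg


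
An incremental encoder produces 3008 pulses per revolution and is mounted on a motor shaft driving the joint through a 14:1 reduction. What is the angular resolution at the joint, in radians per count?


counts per rev = 3008
effective counts at joint = 3008 * 14 = 42112
resolution = 2*pi / 42112
= 1.4920e-04 rad/count


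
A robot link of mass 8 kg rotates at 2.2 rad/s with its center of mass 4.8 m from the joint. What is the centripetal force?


F = m * omega^2 * r
= 8 * 2.2^2 * 4.8
= 8 * 4.84 * 4.8
= 185.856 N


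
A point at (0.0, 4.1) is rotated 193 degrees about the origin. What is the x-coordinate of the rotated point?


x' = x*cos(theta) - y*sin(theta)
cos(193 deg) = -0.9744, sin(193 deg) = -0.225
x' = 0.0 * -0.9744 - 4.1 * -0.225
= -0.0 - -0.9223
= 0.9223


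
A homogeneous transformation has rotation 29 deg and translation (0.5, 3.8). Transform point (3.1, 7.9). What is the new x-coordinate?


x' = cos(theta)*px - sin(theta)*py + tx
= 0.8746*3.1 - 0.4848*7.9 + 0.5
= -0.6187


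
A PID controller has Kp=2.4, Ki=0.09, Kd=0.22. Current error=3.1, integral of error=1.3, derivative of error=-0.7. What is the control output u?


u = Kp*e + Ki*int(e) + Kd*de/dt
= 2.4*3.1 + 0.09*1.3 + 0.22*(-0.7)
= 7.44 + 0.117 + -0.154
= 7.403


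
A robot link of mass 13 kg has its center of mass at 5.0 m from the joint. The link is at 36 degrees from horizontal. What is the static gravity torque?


tau = m*g*L*cos(angle)
= 13 * 9.81 * 5.0 * cos(36 deg)
= 13 * 9.81 * 5.0 * 0.809
= 515.8697 Nm


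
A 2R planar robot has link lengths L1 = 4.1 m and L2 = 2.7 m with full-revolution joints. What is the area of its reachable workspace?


r_max = L1 + L2 = 6.8 m
r_min = |L1 - L2| = 1.4 m
Area = pi*(r_max^2 - r_min^2)
= pi*(46.24 - 1.96)
= pi * 44.28
= 139.1097 m^2


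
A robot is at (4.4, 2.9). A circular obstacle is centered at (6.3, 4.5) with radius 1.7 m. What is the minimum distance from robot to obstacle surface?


center_dist = sqrt((4.4-6.3)^2 + (2.9-4.5)^2)
= sqrt(3.61 + 2.56)
= 2.4839
min_dist = center_dist - radius = 2.4839 - 1.7 = 0.7839 m


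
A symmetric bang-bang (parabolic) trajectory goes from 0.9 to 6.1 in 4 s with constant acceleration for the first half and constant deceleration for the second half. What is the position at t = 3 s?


Symmetric rest-to-rest: each phase covers (pf-p0)/2 in time T/2. 0.5*a*(T/2)^2 = (pf-p0)/2 => a = 4*(pf-p0)/T^2
a = 4*(6.1-0.9)/4^2 = 1.3
t = 3 is in the deceleration phase (t > T/2).
p = pf - 0.5*a*(T-t)^2 = 6.1 - 0.5*1.3*1^2
= 5.45


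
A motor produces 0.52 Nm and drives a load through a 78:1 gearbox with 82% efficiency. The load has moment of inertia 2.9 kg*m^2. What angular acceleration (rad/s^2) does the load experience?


tau_out = tau_motor * N * eta
= 0.52 * 78 * 0.82 = 33.2592 Nm
alpha = tau_out / I = 33.2592 / 2.9
= 11.4687 rad/s^2


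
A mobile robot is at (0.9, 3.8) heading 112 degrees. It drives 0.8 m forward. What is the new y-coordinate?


y_new = y0 + d*sin(theta)
= 3.8 + 0.8*sin(112)
= 3.8 + 0.7417
= 4.5417


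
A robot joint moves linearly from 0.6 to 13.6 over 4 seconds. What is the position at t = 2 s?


s = t/T = 2/4 = 0.5
p(t) = p0 + (pf-p0)*s
= 0.6 + (13.6 - 0.6) * 0.5
= 7.1


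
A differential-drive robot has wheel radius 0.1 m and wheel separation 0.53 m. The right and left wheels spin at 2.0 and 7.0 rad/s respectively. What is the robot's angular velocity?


vR = r*wR = 0.1*2.0 = 0.2 m/s
vL = r*wL = 0.1*7.0 = 0.7 m/s
v = (vR+vL)/2 = 0.45 m/s
omega = (vR-vL)/L = -0.9434 rad/s
angular velocity = -0.9434 rad/s


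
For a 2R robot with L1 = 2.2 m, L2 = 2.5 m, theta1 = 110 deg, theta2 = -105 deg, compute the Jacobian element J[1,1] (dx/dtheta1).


J[1,1] = -L1*sin(t1) - L2*sin(t1+t2)
= -2.2*sin(110) - 2.5*sin(5)
= -2.2852


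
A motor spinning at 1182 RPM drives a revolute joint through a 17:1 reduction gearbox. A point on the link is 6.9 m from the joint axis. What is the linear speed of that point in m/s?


omega_motor = 1182 * 2*pi/60 = 123.7788 rad/s
omega_joint = omega_motor / 17 = 7.2811 rad/s
v = omega_joint * r = 7.2811 * 6.9
= 50.2396 m/s


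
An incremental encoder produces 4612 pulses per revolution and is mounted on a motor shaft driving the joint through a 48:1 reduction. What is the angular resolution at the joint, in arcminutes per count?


counts per rev = 4612
effective counts at joint = 4612 * 48 = 221376
resolution = 360*60 / 221376
= 0.0976 arcmin/count


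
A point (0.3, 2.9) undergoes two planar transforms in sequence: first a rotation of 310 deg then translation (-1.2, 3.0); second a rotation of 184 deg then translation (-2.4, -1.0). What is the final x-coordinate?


After transform 1:
x1 = cos(310)*0.3 - sin(310)*2.9 + -1.2 = 1.2144
y1 = sin(310)*0.3 + cos(310)*2.9 + 3.0 = 4.6343
After transform 2:
x2 = cos(184)*1.2144 - sin(184)*4.6343 + -2.4
= -3.2881


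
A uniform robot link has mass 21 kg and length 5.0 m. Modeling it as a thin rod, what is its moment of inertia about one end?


I = (1/3) * m * L^2
= (1/3) * 21 * 5.0^2
= 0.333333 * 21 * 25.0
= 175.0 kg*m^2


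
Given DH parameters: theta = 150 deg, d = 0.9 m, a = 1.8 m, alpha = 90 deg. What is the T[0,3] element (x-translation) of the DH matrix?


T[0,3] = a * cos(theta)
= 1.8 * cos(150 deg)
= 1.8 * -0.866
= -1.5588


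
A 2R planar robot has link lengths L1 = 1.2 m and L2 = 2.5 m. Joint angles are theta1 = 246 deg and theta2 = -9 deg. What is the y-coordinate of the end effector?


Convert angles to radians: theta1 = 4.2935, theta2 = -0.1571
y = L1*sin(theta1) + L2*sin(theta1+theta2)
y = -1.0963 + -2.0967
y = -3.1929


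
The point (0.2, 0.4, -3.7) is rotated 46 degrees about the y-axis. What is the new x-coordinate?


Rotation about y-axis: x' = x*cos(theta) + z*sin(theta)
= 0.2 * 0.6947 + -3.7 * 0.7193
= -2.5226


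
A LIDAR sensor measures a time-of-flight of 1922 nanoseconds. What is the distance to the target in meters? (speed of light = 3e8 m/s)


tof = 1922 ns = 1.922e-06 s
dist = c * tof / 2
= 3e8 * 1.922e-06 / 2
= 288.3 m


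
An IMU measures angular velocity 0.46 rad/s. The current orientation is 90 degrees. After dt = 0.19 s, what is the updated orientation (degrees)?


delta_theta = w * dt = 0.46 * 0.19 = 0.0874 rad
= 5.0077 deg
theta_new = 90 + 5.0077 = 95.0077 deg


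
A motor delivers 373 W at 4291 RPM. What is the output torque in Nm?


omega = 4291 * 2*pi/60 = 449.3525 rad/s
tau = P / omega = 373 / 449.3525
= 0.8301 Nm


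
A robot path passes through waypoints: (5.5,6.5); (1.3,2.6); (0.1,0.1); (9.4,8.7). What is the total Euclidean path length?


Segment lengths:
  seg1 = sqrt((-4.2)^2 + (-3.9)^2) = 5.7315
  seg2 = sqrt((-1.2)^2 + (-2.5)^2) = 2.7731
  seg3 = sqrt((9.3)^2 + (8.6)^2) = 12.6669
Total = 21.1715


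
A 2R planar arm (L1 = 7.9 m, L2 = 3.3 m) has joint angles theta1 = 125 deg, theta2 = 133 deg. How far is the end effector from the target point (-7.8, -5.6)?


End effector via forward kinematics:
x = L1*cos(t1) + L2*cos(t1+t2) = -5.2174
y = L1*sin(t1) + L2*sin(t1+t2) = 3.2434
Distance to target:
d = sqrt((-7.8 - -5.2174)^2 + (-5.6 - 3.2434)^2)
= sqrt(6.67 + 78.206)
= 9.2128 m


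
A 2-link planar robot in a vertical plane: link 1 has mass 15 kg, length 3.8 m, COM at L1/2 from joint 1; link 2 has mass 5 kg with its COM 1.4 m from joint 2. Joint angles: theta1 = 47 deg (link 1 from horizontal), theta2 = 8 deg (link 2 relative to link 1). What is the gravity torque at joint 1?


Horizontal distance from joint 1 to link-1 COM:
  x_c1 = (L1/2)*cos(t1) = 1.9 * 0.682 = 1.2958 m
Horizontal distance from joint 1 to link-2 COM:
  x_c2 = L1*cos(t1) + Lc2*cos(t1+t2)
       = 3.8*0.682 + 1.4*0.5736 = 3.3946 m
tau1 = m1*g*x_c1 + m2*g*x_c2
     = 15*9.81*1.2958 + 5*9.81*3.3946
     = 190.6765 + 166.5052
     = 357.1817 Nm


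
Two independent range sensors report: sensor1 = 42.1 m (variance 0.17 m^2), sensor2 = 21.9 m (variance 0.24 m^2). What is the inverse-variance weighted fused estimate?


w1 = (1/var1) / (1/var1 + 1/var2)
   = 5.8824 / (5.8824 + 4.1667) = 0.5854
w2 = 1 - w1 = 0.4146
fused = w1*s1 + w2*s2 = 24.6439 + 9.0805
= 33.7244 m


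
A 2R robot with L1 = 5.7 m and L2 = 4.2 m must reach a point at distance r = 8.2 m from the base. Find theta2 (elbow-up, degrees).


cos(theta2) = (r^2 - L1^2 - L2^2) / (2*L1*L2)
cos(theta2) = (67.24 - 32.49 - 17.64) / 47.88
cos(theta2) = 0.357352
theta2 = 69.0624 degrees


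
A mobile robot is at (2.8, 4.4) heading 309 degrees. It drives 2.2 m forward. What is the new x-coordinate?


x_new = x0 + d*cos(theta)
= 2.8 + 2.2*cos(309)
= 2.8 + 1.3845
= 4.1845


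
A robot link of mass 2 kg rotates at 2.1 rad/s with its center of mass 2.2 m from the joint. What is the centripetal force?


F = m * omega^2 * r
= 2 * 2.1^2 * 2.2
= 2 * 4.41 * 2.2
= 19.404 N


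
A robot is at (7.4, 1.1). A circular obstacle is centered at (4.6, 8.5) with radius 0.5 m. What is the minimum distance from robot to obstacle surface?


center_dist = sqrt((7.4-4.6)^2 + (1.1-8.5)^2)
= sqrt(7.84 + 54.76)
= 7.912
min_dist = center_dist - radius = 7.912 - 0.5 = 7.412 m


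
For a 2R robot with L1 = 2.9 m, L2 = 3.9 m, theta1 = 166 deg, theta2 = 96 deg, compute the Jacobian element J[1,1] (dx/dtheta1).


J[1,1] = -L1*sin(t1) - L2*sin(t1+t2)
= -2.9*sin(166) - 3.9*sin(262)
= 3.1605


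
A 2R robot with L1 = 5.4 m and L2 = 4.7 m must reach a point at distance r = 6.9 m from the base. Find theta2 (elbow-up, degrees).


cos(theta2) = (r^2 - L1^2 - L2^2) / (2*L1*L2)
cos(theta2) = (47.61 - 29.16 - 22.09) / 50.76
cos(theta2) = -0.07171
theta2 = 94.1122 degrees


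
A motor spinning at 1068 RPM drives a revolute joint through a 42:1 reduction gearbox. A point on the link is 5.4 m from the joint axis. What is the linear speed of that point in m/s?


omega_motor = 1068 * 2*pi/60 = 111.8407 rad/s
omega_joint = omega_motor / 42 = 2.6629 rad/s
v = omega_joint * r = 2.6629 * 5.4
= 14.3795 m/s


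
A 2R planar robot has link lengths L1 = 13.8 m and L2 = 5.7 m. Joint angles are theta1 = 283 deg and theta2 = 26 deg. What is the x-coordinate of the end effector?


Convert angles to radians: theta1 = 4.9393, theta2 = 0.4538
x = L1*cos(theta1) + L2*cos(theta1+theta2)
x = 3.1043 + 3.5871
x = 6.6915


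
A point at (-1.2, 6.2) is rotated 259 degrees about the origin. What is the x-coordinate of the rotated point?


x' = x*cos(theta) - y*sin(theta)
cos(259 deg) = -0.1908, sin(259 deg) = -0.9816
x' = -1.2 * -0.1908 - 6.2 * -0.9816
= 0.229 - -6.0861
= 6.3151


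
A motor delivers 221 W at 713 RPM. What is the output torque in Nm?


omega = 713 * 2*pi/60 = 74.6652 rad/s
tau = P / omega = 221 / 74.6652
= 2.9599 Nm


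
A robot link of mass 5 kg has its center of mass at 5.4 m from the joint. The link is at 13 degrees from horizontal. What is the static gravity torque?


tau = m*g*L*cos(angle)
= 5 * 9.81 * 5.4 * cos(13 deg)
= 5 * 9.81 * 5.4 * 0.9744
= 258.0814 Nm


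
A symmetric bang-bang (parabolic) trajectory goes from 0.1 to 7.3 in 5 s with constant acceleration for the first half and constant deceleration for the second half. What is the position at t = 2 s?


Symmetric rest-to-rest: each phase covers (pf-p0)/2 in time T/2. 0.5*a*(T/2)^2 = (pf-p0)/2 => a = 4*(pf-p0)/T^2
a = 4*(7.3-0.1)/5^2 = 1.152
t = 2 is in the acceleration phase (t <= T/2).
p = p0 + 0.5*a*t^2 = 0.1 + 0.5*1.152*2^2
= 2.404


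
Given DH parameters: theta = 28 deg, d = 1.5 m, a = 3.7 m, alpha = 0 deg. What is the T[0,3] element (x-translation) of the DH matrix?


T[0,3] = a * cos(theta)
= 3.7 * cos(28 deg)
= 3.7 * 0.8829
= 3.2669


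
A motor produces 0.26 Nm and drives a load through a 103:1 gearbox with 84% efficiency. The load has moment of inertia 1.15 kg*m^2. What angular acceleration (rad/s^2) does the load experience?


tau_out = tau_motor * N * eta
= 0.26 * 103 * 0.84 = 22.4952 Nm
alpha = tau_out / I = 22.4952 / 1.15
= 19.561 rad/s^2


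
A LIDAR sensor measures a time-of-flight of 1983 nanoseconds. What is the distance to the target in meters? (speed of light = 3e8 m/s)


tof = 1983 ns = 1.983e-06 s
dist = c * tof / 2
= 3e8 * 1.983e-06 / 2
= 297.45 m


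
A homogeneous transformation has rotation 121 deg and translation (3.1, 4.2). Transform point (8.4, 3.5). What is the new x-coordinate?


x' = cos(theta)*px - sin(theta)*py + tx
= -0.515*8.4 - 0.8572*3.5 + 3.1
= -4.2264


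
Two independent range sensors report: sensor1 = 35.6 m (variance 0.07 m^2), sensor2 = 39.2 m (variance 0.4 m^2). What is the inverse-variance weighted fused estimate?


w1 = (1/var1) / (1/var1 + 1/var2)
   = 14.2857 / (14.2857 + 2.5) = 0.8511
w2 = 1 - w1 = 0.1489
fused = w1*s1 + w2*s2 = 30.2979 + 5.8383
= 36.1362 m


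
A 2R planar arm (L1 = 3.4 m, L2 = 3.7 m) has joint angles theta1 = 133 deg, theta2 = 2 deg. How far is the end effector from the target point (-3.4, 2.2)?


End effector via forward kinematics:
x = L1*cos(t1) + L2*cos(t1+t2) = -4.9351
y = L1*sin(t1) + L2*sin(t1+t2) = 5.1029
Distance to target:
d = sqrt((-3.4 - -4.9351)^2 + (2.2 - 5.1029)^2)
= sqrt(2.3565 + 8.4268)
= 3.2838 m


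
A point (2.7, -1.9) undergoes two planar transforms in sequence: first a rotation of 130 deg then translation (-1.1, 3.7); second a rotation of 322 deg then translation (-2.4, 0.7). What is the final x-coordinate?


After transform 1:
x1 = cos(130)*2.7 - sin(130)*-1.9 + -1.1 = -1.38
y1 = sin(130)*2.7 + cos(130)*-1.9 + 3.7 = 6.9896
After transform 2:
x2 = cos(322)*-1.38 - sin(322)*6.9896 + -2.4
= 0.8157


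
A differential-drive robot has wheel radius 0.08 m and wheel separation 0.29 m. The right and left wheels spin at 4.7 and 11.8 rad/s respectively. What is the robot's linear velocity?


vR = r*wR = 0.08*4.7 = 0.376 m/s
vL = r*wL = 0.08*11.8 = 0.944 m/s
v = (vR+vL)/2 = 0.66 m/s
omega = (vR-vL)/L = -1.9586 rad/s
linear velocity = 0.66 m/s


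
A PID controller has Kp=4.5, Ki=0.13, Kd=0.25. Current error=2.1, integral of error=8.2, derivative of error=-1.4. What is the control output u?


u = Kp*e + Ki*int(e) + Kd*de/dt
= 4.5*2.1 + 0.13*8.2 + 0.25*(-1.4)
= 9.45 + 1.066 + -0.35
= 10.166


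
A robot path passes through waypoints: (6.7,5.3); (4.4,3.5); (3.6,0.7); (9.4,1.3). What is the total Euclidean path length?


Segment lengths:
  seg1 = sqrt((-2.3)^2 + (-1.8)^2) = 2.9206
  seg2 = sqrt((-0.8)^2 + (-2.8)^2) = 2.912
  seg3 = sqrt((5.8)^2 + (0.6)^2) = 5.831
Total = 11.6636


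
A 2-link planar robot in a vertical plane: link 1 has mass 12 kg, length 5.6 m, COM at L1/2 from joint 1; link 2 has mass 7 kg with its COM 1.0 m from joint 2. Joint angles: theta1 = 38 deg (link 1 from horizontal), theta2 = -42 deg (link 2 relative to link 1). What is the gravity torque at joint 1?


Horizontal distance from joint 1 to link-1 COM:
  x_c1 = (L1/2)*cos(t1) = 2.8 * 0.788 = 2.2064 m
Horizontal distance from joint 1 to link-2 COM:
  x_c2 = L1*cos(t1) + Lc2*cos(t1+t2)
       = 5.6*0.788 + 1.0*0.9976 = 5.4104 m
tau1 = m1*g*x_c1 + m2*g*x_c2
     = 12*9.81*2.2064 + 7*9.81*5.4104
     = 259.741 + 371.5338
     = 631.2748 Nm


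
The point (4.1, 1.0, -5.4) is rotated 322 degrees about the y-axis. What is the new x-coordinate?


Rotation about y-axis: x' = x*cos(theta) + z*sin(theta)
= 4.1 * 0.788 + -5.4 * -0.6157
= 6.5554


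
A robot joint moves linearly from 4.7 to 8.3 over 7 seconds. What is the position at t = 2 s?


s = t/T = 2/7 = 0.2857
p(t) = p0 + (pf-p0)*s
= 4.7 + (8.3 - 4.7) * 0.2857
= 5.7286


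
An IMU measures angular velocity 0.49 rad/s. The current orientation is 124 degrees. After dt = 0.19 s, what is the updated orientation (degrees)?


delta_theta = w * dt = 0.49 * 0.19 = 0.0931 rad
= 5.3342 deg
theta_new = 124 + 5.3342 = 129.3342 deg


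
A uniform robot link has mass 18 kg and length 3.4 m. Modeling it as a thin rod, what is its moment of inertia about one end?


I = (1/3) * m * L^2
= (1/3) * 18 * 3.4^2
= 0.333333 * 18 * 11.56
= 69.36 kg*m^2


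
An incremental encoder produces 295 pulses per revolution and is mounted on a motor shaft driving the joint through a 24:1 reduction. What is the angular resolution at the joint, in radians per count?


counts per rev = 295
effective counts at joint = 295 * 24 = 7080
resolution = 2*pi / 7080
= 8.8746e-04 rad/count


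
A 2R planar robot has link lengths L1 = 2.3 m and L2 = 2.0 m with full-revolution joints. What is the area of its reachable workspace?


r_max = L1 + L2 = 4.3 m
r_min = |L1 - L2| = 0.3 m
Area = pi*(r_max^2 - r_min^2)
= pi*(18.49 - 0.09)
= pi * 18.4
= 57.8053 m^2


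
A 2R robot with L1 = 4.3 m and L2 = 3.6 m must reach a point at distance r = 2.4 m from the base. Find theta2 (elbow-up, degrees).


cos(theta2) = (r^2 - L1^2 - L2^2) / (2*L1*L2)
cos(theta2) = (5.76 - 18.49 - 12.96) / 30.96
cos(theta2) = -0.82978
theta2 = 146.0762 degrees
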